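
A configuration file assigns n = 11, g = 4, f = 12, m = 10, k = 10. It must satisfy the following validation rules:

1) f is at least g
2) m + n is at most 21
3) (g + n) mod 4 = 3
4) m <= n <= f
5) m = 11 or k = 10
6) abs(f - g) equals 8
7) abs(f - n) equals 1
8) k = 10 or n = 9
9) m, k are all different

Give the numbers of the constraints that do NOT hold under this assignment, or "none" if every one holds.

1) f = 12, g = 4; 12 ≥ 4 — OK.
2) m + n = 10 + 11 = 21; 21 ≤ 21 — OK.
3) g + n = 15; 15 mod 4 = 3 — OK.
4) values 10 <= 11 <= 12 — OK.
5) m = 10 ≠ 11, but k = 10 = 10 (second disjunct) — OK.
6) abs(12 - 4) = 8 — OK.
7) abs(12 - 11) = 1 — OK.
8) k = 10 = 10 (first disjunct) — OK.
9) m = k = 10, not all different — violated.

Constraint 9 is violated.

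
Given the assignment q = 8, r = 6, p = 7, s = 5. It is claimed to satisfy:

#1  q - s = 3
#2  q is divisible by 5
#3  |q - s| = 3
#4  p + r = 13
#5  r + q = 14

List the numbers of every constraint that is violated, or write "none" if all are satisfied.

#1 q - s = 8 - 5 = 3  holds
#2 8 = 5*1 + 3, so 5 does not divide 8  fails
#3 |8 - 5| = 3  holds
#4 p + r = 7 + 6 = 13  holds
#5 r + q = 6 + 8 = 14  holds

No — constraint 2 is not satisfied.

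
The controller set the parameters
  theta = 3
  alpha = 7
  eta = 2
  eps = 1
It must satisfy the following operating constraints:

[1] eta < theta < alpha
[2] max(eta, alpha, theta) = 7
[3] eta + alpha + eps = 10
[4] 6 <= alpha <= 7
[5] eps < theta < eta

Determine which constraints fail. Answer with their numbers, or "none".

[1] values 2 < 3 < 7 — satisfied.
[2] max(2, 7, 3) = 7 — satisfied.
[3] eta + alpha + eps = 2 + 7 + 1 = 10 — satisfied.
[4] alpha = 7 lies in [6, 7] — satisfied.
[5] values 1, 3, 2; theta = 3 is not < eta = 2 — violated.

No — constraint 5 is not satisfied.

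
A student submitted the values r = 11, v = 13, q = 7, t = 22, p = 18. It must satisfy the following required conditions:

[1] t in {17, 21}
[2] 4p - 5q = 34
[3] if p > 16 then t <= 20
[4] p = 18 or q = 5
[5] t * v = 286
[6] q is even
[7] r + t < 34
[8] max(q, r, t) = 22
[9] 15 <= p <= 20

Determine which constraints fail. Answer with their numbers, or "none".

[1] t = 22 is not in {17, 21}  no
[2] 4p - 5q = 4(18) - 5(7) = 37, not 34  no
[3] p = 18 > 16, so we need t ≤ 20; but t = 22 > 20  no
[4] p = 18 = 18 (first disjunct)  yes
[5] t * v = 22 * 13 = 286  yes
[6] q = 7 is odd  no
[7] r + t = 11 + 22 = 33; 33 < 34  yes
[8] max(7, 11, 22) = 22  yes
[9] p = 18 lies in [15, 20]  yes

The assignment fails constraints 1, 2, 3, and 6.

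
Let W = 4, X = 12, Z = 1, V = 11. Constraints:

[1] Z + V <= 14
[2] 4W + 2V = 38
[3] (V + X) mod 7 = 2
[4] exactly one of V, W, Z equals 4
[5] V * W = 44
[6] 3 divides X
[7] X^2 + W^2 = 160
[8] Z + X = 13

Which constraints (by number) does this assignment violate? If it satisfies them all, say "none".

None — every constraint holds.

[1] Z + V = 1 + 11 = 12; 12 ≤ 14 — holds.
[2] 4W + 2V = 4(4) + 2(11) = 38 — holds.
[3] V + X = 23; 23 mod 7 = 2 — holds.
[4] V=11, W=4, Z=1; 1 of them equals 4 — holds.
[5] V * W = 11 * 4 = 44 — holds.
[6] 12 / 3 = 4, so 3 divides 12 — holds.
[7] X^2 + W^2 = 12^2 + 4^2 = 144 + 16 = 160 — holds.
[8] Z + X = 1 + 12 = 13 — holds.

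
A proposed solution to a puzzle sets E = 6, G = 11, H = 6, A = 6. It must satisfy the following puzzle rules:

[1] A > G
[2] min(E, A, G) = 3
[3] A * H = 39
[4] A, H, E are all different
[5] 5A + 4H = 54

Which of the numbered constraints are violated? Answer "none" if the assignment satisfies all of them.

No — constraints 1, 2, 3, and 4 are not satisfied.

[1] A = 6, G = 11; 6 ≤ 11 (want >) — does not hold.
[2] min(6, 6, 11) = 6, not 3 — does not hold.
[3] A * H = 6 * 6 = 36, not 39 — does not hold.
[4] A = H = 6, not all different — does not hold.
[5] 5A + 4H = 5(6) + 4(6) = 54 — holds.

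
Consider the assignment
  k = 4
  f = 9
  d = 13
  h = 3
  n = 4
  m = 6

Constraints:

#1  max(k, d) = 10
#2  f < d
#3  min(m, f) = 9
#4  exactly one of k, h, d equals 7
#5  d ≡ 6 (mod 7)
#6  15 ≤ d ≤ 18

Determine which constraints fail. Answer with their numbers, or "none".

#1 max(4, 13) = 13, not 10 — fails.
#2 f = 9, d = 13; 9 < 13 — holds.
#3 min(6, 9) = 6, not 9 — fails.
#4 k=4, h=3, d=13; 0 of them equal 7, not exactly one — fails.
#5 13 mod 7 = 6 — holds.
#6 d = 13 is outside [15, 18] — fails.

Constraints 1, 3, 4, and 6 are violated.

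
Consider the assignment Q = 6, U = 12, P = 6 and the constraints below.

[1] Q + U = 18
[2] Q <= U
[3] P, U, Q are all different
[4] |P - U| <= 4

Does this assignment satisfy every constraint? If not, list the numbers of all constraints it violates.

[1] Q + U = 6 + 12 = 18 — holds.
[2] Q = 6, U = 12; 6 ≤ 12 — holds.
[3] P = Q = 6, not all different — does not hold.
[4] |6 - 12| = 6; 6 > 4, exceeds bound 4 — does not hold.

The assignment fails constraints 3 and 4.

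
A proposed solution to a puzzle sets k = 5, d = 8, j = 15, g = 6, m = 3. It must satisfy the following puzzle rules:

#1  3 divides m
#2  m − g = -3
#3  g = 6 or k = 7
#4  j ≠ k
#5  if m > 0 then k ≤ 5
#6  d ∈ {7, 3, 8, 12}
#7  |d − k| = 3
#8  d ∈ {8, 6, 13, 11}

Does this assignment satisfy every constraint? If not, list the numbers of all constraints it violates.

#1 3 / 3 = 1, so 3 divides 3 — holds.
#2 m − g = 3 − 6 = -3 — holds.
#3 g = 6 = 6 (first disjunct) — holds.
#4 j = 15, k = 5; distinct — holds.
#5 m = 3 > 0, so we need k ≤ 5; k = 5 ≤ 5 — holds.
#6 d = 8 is in {7, 3, 8, 12} — holds.
#7 |8 − 5| = 3 — holds.
#8 d = 8 is in {8, 6, 13, 11} — holds.

Yes — all constraints hold.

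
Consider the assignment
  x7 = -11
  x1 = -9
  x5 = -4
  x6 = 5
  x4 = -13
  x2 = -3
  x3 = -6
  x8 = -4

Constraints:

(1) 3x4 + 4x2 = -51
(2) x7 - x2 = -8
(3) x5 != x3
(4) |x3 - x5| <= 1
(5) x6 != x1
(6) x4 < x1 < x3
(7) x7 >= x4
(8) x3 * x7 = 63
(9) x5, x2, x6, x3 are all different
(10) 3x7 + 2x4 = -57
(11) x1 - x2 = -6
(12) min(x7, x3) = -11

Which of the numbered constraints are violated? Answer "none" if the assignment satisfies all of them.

Constraints 4, 8, and 10 do not hold.

(1) 3x4 + 4x2 = 3(-13) + 4(-3) = -51  yes
(2) x7 - x2 = -11 - (-3) = -8  yes
(3) x5 = -4, x3 = -6; distinct  yes
(4) |-6 - (-4)| = 2; 2 > 1, exceeds bound 1  no
(5) x6 = 5, x1 = -9; distinct  yes
(6) values -13 < -9 < -6  yes
(7) x7 = -11, x4 = -13; -11 ≥ -13  yes
(8) x3 * x7 = -6 * (-11) = 66, not 63  no
(9) values -4, -3, 5, -6 are pairwise distinct  yes
(10) 3x7 + 2x4 = 3(-11) + 2(-13) = -59, not -57  no
(11) x1 - x2 = -9 - (-3) = -6  yes
(12) min(-11, -6) = -11  yes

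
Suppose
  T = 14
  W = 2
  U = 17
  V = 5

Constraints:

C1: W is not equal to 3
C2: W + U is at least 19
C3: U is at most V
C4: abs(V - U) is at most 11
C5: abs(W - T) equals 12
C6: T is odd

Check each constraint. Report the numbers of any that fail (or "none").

C1: W = 2, and 2 ≠ 3 — satisfied.
C2: W + U = 2 + 17 = 19; 19 ≥ 19 — satisfied.
C3: U = 17, V = 5; 17 > 5 (want ≤) — violated.
C4: abs(5 - 17) = 12; 12 > 11, exceeds bound 11 — violated.
C5: abs(2 - 14) = 12 — satisfied.
C6: T = 14 is even — violated.

Constraints 3, 4, and 6 are violated.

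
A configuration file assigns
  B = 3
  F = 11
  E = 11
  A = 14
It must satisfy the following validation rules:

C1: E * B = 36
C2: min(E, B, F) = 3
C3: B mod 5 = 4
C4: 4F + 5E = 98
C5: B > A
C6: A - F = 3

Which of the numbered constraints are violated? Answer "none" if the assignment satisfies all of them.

C1: E * B = 11 * 3 = 33, not 36 — does not hold.
C2: min(11, 3, 11) = 3 — holds.
C3: 3 mod 5 = 3, not 4 — does not hold.
C4: 4F + 5E = 4(11) + 5(11) = 99, not 98 — does not hold.
C5: B = 3, A = 14; 3 ≤ 14 (want >) — does not hold.
C6: A - F = 14 - 11 = 3 — holds.

The assignment fails constraints 1, 3, 4, and 5.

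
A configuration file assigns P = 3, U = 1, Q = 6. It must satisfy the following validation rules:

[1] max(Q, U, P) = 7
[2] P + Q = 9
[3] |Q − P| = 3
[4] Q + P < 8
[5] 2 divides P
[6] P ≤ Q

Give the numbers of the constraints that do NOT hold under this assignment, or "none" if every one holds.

[1] max(6, 1, 3) = 6, not 7 — does not hold.
[2] P + Q = 3 + 6 = 9 — holds.
[3] |6 − 3| = 3 — holds.
[4] Q + P = 6 + 3 = 9; 9 ≥ 8, bound 8 not met — does not hold.
[5] 3 = 2×1 + 1, so 2 does not divide 3 — does not hold.
[6] P = 3, Q = 6; 3 ≤ 6 — holds.

Constraints 1, 4, 5 do not hold.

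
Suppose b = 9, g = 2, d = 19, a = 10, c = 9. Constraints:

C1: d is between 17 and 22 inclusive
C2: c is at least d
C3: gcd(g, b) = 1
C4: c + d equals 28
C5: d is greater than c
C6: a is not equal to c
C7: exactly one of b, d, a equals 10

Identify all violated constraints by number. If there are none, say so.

Constraint 2 is violated.

C1: d = 19 lies in [17, 22]  holds
C2: c = 9, d = 19; 9 < 19 (want ≥)  fails
C3: gcd(2, 9) = 1  holds
C4: c + d = 9 + 19 = 28  holds
C5: d = 19, c = 9; 19 > 9  holds
C6: a = 10, c = 9; distinct  holds
C7: b=9, d=19, a=10; 1 of them equals 10  holds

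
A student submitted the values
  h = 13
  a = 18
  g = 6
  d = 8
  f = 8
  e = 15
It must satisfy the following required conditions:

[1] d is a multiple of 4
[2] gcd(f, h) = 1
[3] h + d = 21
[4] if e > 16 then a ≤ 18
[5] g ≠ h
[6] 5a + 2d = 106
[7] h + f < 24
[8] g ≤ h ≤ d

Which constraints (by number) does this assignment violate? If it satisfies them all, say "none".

[1] 8 / 4 = 2, so 4 divides 8 — satisfied.
[2] gcd(8, 13) = 1 — satisfied.
[3] h + d = 13 + 8 = 21 — satisfied.
[4] e = 15, not > 16; antecedent false, conditional vacuously true — satisfied.
[5] g = 6, h = 13; distinct — satisfied.
[6] 5a + 2d = 5(18) + 2(8) = 106 — satisfied.
[7] h + f = 13 + 8 = 21; 21 < 24 — satisfied.
[8] values 6, 13, 8; h = 13 is not ≤ d = 8 — violated.

No — constraint 8 is not satisfied.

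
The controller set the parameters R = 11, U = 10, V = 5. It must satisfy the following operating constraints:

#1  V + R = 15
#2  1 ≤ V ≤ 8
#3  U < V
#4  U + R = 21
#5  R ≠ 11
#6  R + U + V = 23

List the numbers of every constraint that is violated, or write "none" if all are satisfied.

#1 V + R = 5 + 11 = 16, not 15  ✘
#2 V = 5 lies in [1, 8]  ✔
#3 U = 10, V = 5; 10 ≥ 5 (want <)  ✘
#4 U + R = 10 + 11 = 21  ✔
#5 R = 11, but 11 is required to differ  ✘
#6 R + U + V = 11 + 10 + 5 = 26, not 23  ✘

Violated: 1, 3, 5, and 6.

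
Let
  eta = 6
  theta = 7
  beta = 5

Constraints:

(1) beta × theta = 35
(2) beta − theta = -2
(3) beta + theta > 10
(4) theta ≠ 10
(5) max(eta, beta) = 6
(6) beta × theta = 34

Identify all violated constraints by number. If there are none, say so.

(1) beta × theta = 5 × 7 = 35  ✔
(2) beta − theta = 5 − 7 = -2  ✔
(3) beta + theta = 5 + 7 = 12; 12 > 10  ✔
(4) theta = 7, and 7 ≠ 10  ✔
(5) max(6, 5) = 6  ✔
(6) beta × theta = 5 × 7 = 35, not 34  ✘

No — constraint 6 is not satisfied.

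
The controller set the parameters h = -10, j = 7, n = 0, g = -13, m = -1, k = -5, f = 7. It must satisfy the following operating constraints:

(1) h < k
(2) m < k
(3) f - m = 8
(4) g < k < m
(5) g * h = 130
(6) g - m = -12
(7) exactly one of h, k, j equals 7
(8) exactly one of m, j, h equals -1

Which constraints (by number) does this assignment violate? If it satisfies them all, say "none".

(1) h = -10, k = -5; -10 < -5  holds
(2) m = -1, k = -5; -1 ≥ -5 (want <)  fails
(3) f - m = 7 - (-1) = 8  holds
(4) values -13 < -5 < -1  holds
(5) g * h = -13 * (-10) = 130  holds
(6) g - m = -13 - (-1) = -12  holds
(7) h=-10, k=-5, j=7; 1 of them equals 7  holds
(8) m=-1, j=7, h=-10; 1 of them equals -1  holds

The assignment fails constraint 2.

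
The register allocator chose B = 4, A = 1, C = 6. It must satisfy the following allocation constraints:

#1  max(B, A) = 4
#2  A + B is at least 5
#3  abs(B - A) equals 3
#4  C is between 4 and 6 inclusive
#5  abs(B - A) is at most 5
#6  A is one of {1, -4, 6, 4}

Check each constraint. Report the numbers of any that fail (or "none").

#1 max(4, 1) = 4 — holds.
#2 A + B = 1 + 4 = 5; 5 ≥ 5 — holds.
#3 abs(4 - 1) = 3 — holds.
#4 C = 6 lies in [4, 6] — holds.
#5 abs(4 - 1) = 3; 3 ≤ 5 — holds.
#6 A = 1 is in {1, -4, 6, 4} — holds.

The assignment satisfies every constraint.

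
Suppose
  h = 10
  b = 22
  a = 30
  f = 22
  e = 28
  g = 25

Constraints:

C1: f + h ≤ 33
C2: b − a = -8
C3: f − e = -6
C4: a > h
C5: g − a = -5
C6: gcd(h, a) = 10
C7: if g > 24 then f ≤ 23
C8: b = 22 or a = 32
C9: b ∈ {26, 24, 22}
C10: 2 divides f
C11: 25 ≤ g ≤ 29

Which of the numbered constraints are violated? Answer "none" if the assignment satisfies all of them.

The assignment satisfies every constraint.

C1: f + h = 22 + 10 = 32; 32 ≤ 33  yes
C2: b − a = 22 − 30 = -8  yes
C3: f − e = 22 − 28 = -6  yes
C4: a = 30, h = 10; 30 > 10  yes
C5: g − a = 25 − 30 = -5  yes
C6: gcd(10, 30) = 10  yes
C7: g = 25 > 24, so we need f ≤ 23; f = 22 ≤ 23  yes
C8: b = 22 = 22 (first disjunct)  yes
C9: b = 22 is in {26, 24, 22}  yes
C10: 22 / 2 = 11, so 2 divides 22  yes
C11: g = 25 lies in [25, 29]  yes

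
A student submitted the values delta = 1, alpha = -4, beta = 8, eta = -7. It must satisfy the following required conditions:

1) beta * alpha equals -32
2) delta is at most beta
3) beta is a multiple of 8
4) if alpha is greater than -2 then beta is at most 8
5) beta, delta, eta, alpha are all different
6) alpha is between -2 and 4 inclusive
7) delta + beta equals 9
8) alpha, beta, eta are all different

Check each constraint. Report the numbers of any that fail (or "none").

The assignment fails constraint 6.

1) beta * alpha = 8 * (-4) = -32 — OK.
2) delta = 1, beta = 8; 1 ≤ 8 — OK.
3) 8 / 8 = 1, so 8 divides 8 — OK.
4) alpha = -4, not > -2; antecedent false, conditional vacuously true — OK.
5) values 8, 1, -7, -4 are pairwise distinct — OK.
6) alpha = -4 is outside [-2, 4] — violated.
7) delta + beta = 1 + 8 = 9 — OK.
8) values -4, 8, -7 are pairwise distinct — OK.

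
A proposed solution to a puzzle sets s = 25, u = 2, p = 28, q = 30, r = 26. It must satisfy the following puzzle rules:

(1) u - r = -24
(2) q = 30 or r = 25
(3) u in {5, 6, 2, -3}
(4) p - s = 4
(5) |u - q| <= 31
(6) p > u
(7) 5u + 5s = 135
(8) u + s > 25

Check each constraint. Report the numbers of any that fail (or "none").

(1) u - r = 2 - 26 = -24 — satisfied.
(2) q = 30 = 30 (first disjunct) — satisfied.
(3) u = 2 is in {5, 6, 2, -3} — satisfied.
(4) p - s = 28 - 25 = 3, not 4 — violated.
(5) |2 - 30| = 28; 28 ≤ 31 — satisfied.
(6) p = 28, u = 2; 28 > 2 — satisfied.
(7) 5u + 5s = 5(2) + 5(25) = 135 — satisfied.
(8) u + s = 2 + 25 = 27; 27 > 25 — satisfied.

Violated: 4.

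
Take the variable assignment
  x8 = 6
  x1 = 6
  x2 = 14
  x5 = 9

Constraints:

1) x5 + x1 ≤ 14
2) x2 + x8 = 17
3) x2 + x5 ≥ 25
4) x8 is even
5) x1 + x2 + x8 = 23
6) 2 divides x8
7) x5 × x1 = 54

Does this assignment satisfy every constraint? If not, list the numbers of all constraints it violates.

Constraints 1, 2, 3, 5 are violated.

1) x5 + x1 = 9 + 6 = 15; 15 > 14, bound 14 not met — fails.
2) x2 + x8 = 14 + 6 = 20, not 17 — fails.
3) x2 + x5 = 14 + 9 = 23; 23 < 25, bound 25 not met — fails.
4) x8 = 6 is even — holds.
5) x1 + x2 + x8 = 6 + 14 + 6 = 26, not 23 — fails.
6) 6 / 2 = 3, so 2 divides 6 — holds.
7) x5 × x1 = 9 × 6 = 54 — holds.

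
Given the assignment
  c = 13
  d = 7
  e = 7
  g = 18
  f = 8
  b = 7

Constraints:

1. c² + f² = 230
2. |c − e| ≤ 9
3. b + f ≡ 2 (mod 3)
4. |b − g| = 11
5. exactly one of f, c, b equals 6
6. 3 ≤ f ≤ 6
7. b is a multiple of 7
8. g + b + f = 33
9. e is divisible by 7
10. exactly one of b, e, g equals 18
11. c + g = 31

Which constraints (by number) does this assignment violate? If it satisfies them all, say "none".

No — constraints 1, 3, 5, and 6 are not satisfied.

1. c² + f² = 13² + 8² = 169 + 64 = 233, not 230 — violated.
2. |13 − 7| = 6; 6 ≤ 9 — satisfied.
3. b + f = 15; 15 mod 3 = 0, not 2 — violated.
4. |7 − 18| = 11 — satisfied.
5. f=8, c=13, b=7; 0 of them equal 6, not exactly one — violated.
6. f = 8 is outside [3, 6] — violated.
7. 7 / 7 = 1, so 7 divides 7 — satisfied.
8. g + b + f = 18 + 7 + 8 = 33 — satisfied.
9. 7 / 7 = 1, so 7 divides 7 — satisfied.
10. b=7, e=7, g=18; 1 of them equals 18 — satisfied.
11. c + g = 13 + 18 = 31 — satisfied.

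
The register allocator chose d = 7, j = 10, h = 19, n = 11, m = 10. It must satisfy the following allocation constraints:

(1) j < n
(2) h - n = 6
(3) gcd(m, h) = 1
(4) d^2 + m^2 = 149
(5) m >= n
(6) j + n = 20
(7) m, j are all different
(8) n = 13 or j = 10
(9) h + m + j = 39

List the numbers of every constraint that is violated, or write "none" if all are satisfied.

(1) j = 10, n = 11; 10 < 11  yes
(2) h - n = 19 - 11 = 8, not 6  no
(3) gcd(10, 19) = 1  yes
(4) d^2 + m^2 = 7^2 + 10^2 = 49 + 100 = 149  yes
(5) m = 10, n = 11; 10 < 11 (want ≥)  no
(6) j + n = 10 + 11 = 21, not 20  no
(7) m = j = 10, not all different  no
(8) n = 11 ≠ 13, but j = 10 = 10 (second disjunct)  yes
(9) h + m + j = 19 + 10 + 10 = 39  yes

Constraints 2, 5, 6, and 7 are violated.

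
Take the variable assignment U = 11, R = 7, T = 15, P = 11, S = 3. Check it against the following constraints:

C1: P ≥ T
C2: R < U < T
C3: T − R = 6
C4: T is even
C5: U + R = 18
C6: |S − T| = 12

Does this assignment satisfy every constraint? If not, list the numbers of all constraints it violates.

No — constraints 1, 3, and 4 are not satisfied.

C1: P = 11, T = 15; 11 < 15 (want ≥) — does not hold.
C2: values 7 < 11 < 15 — holds.
C3: T − R = 15 − 7 = 8, not 6 — does not hold.
C4: T = 15 is odd — does not hold.
C5: U + R = 11 + 7 = 18 — holds.
C6: |3 − 15| = 12 — holds.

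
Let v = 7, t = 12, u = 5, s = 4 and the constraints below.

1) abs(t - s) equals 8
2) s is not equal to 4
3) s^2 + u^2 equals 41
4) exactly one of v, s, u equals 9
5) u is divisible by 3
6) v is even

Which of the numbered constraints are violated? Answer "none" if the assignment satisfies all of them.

The assignment fails constraints 2, 4, 5, 6.

1) abs(12 - 4) = 8 — holds.
2) s = 4, but 4 is required to differ — does not hold.
3) s^2 + u^2 = 4^2 + 5^2 = 16 + 25 = 41 — holds.
4) v=7, s=4, u=5; 0 of them equal 9, not exactly one — does not hold.
5) 5 = 3*1 + 2, so 3 does not divide 5 — does not hold.
6) v = 7 is odd — does not hold.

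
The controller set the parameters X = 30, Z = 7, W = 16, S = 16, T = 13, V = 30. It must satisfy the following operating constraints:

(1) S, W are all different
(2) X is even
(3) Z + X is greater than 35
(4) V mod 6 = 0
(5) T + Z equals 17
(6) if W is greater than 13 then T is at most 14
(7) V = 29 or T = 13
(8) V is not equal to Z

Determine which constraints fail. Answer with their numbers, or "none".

No — constraints 1 and 5 are not satisfied.

(1) S = W = 16, not all different  FAIL
(2) X = 30 is even  OK
(3) Z + X = 7 + 30 = 37; 37 > 35  OK
(4) 30 mod 6 = 0  OK
(5) T + Z = 13 + 7 = 20, not 17  FAIL
(6) W = 16 > 13, so we need T ≤ 14; T = 13 ≤ 14  OK
(7) V = 30 ≠ 29, but T = 13 = 13 (second disjunct)  OK
(8) V = 30, Z = 7; distinct  OK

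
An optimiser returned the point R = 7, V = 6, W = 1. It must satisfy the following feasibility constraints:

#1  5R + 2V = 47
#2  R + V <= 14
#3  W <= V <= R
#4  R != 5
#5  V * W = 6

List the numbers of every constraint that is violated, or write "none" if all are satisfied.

#1 5R + 2V = 5(7) + 2(6) = 47 — OK.
#2 R + V = 7 + 6 = 13; 13 ≤ 14 — OK.
#3 values 1 <= 6 <= 7 — OK.
#4 R = 7, and 7 ≠ 5 — OK.
#5 V * W = 6 * 1 = 6 — OK.

None — every constraint holds.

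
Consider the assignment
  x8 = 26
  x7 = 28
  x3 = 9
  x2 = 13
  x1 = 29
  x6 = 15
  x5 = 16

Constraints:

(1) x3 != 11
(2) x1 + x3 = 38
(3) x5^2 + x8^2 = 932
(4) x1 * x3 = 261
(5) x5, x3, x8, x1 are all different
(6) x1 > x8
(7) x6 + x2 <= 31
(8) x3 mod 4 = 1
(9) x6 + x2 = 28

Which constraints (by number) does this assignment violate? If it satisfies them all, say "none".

Yes — all constraints hold.

(1) x3 = 9, and 9 ≠ 11 — holds.
(2) x1 + x3 = 29 + 9 = 38 — holds.
(3) x5^2 + x8^2 = 16^2 + 26^2 = 256 + 676 = 932 — holds.
(4) x1 * x3 = 29 * 9 = 261 — holds.
(5) values 16, 9, 26, 29 are pairwise distinct — holds.
(6) x1 = 29, x8 = 26; 29 > 26 — holds.
(7) x6 + x2 = 15 + 13 = 28; 28 ≤ 31 — holds.
(8) 9 mod 4 = 1 — holds.
(9) x6 + x2 = 15 + 13 = 28 — holds.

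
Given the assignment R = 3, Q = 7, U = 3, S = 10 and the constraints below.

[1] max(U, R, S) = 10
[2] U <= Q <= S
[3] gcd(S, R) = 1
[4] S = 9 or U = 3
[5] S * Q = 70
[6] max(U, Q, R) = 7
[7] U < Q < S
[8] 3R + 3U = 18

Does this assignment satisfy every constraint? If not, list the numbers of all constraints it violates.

[1] max(3, 3, 10) = 10  OK
[2] values 3 <= 7 <= 10  OK
[3] gcd(10, 3) = 1  OK
[4] S = 10 ≠ 9, but U = 3 = 3 (second disjunct)  OK
[5] S * Q = 10 * 7 = 70  OK
[6] max(3, 7, 3) = 7  OK
[7] values 3 < 7 < 10  OK
[8] 3R + 3U = 3(3) + 3(3) = 18  OK

None — every constraint holds.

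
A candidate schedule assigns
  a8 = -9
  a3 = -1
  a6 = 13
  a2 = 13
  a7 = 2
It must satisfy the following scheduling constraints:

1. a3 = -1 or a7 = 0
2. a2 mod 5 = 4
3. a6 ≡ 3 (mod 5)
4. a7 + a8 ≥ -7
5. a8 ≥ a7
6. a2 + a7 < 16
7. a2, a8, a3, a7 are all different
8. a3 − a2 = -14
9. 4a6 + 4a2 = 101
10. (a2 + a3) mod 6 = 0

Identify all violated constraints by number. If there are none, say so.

1. a3 = -1 = -1 (first disjunct) — holds.
2. 13 mod 5 = 3, not 4 — does not hold.
3. 13 mod 5 = 3 — holds.
4. a7 + a8 = 2 + (-9) = -7; -7 ≥ -7 — holds.
5. a8 = -9, a7 = 2; -9 < 2 (want ≥) — does not hold.
6. a2 + a7 = 13 + 2 = 15; 15 < 16 — holds.
7. values 13, -9, -1, 2 are pairwise distinct — holds.
8. a3 − a2 = -1 − 13 = -14 — holds.
9. 4a6 + 4a2 = 4(13) + 4(13) = 104, not 101 — does not hold.
10. a2 + a3 = 12; 12 mod 6 = 0 — holds.

The assignment fails constraints 2, 5, and 9.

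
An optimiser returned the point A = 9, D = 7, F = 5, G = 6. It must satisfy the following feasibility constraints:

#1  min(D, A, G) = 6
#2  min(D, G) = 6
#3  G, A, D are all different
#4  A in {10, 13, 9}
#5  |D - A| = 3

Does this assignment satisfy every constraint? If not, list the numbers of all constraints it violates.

No — constraint 5 is not satisfied.

#1 min(7, 9, 6) = 6 — holds.
#2 min(7, 6) = 6 — holds.
#3 values 6, 9, 7 are pairwise distinct — holds.
#4 A = 9 is in {10, 13, 9} — holds.
#5 |7 - 9| = 2, not 3 — does not hold.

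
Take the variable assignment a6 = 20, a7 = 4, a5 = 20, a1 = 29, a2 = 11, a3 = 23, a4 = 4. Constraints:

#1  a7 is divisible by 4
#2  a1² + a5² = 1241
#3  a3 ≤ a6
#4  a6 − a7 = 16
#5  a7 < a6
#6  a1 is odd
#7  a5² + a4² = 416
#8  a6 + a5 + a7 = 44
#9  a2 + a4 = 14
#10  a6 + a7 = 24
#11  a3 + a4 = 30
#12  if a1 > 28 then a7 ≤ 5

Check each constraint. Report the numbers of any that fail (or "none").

#1 4 / 4 = 1, so 4 divides 4  holds
#2 a1² + a5² = 29² + 20² = 841 + 400 = 1241  holds
#3 a3 = 23, a6 = 20; 23 > 20 (want ≤)  fails
#4 a6 − a7 = 20 − 4 = 16  holds
#5 a7 = 4, a6 = 20; 4 < 20  holds
#6 a1 = 29 is odd  holds
#7 a5² + a4² = 20² + 4² = 400 + 16 = 416  holds
#8 a6 + a5 + a7 = 20 + 20 + 4 = 44  holds
#9 a2 + a4 = 11 + 4 = 15, not 14  fails
#10 a6 + a7 = 20 + 4 = 24  holds
#11 a3 + a4 = 23 + 4 = 27, not 30  fails
#12 a1 = 29 > 28, so we need a7 ≤ 5; a7 = 4 ≤ 5  holds

The assignment fails constraints 3, 9, 11.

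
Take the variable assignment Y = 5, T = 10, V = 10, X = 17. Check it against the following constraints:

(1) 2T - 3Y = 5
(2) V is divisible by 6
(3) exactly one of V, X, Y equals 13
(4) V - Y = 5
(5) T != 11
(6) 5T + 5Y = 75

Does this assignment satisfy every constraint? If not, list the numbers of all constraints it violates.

Constraints 2, 3 are violated.

(1) 2T - 3Y = 2(10) - 3(5) = 5 — OK.
(2) 10 = 6*1 + 4, so 6 does not divide 10 — violated.
(3) V=10, X=17, Y=5; 0 of them equal 13, not exactly one — violated.
(4) V - Y = 10 - 5 = 5 — OK.
(5) T = 10, and 10 ≠ 11 — OK.
(6) 5T + 5Y = 5(10) + 5(5) = 75 — OK.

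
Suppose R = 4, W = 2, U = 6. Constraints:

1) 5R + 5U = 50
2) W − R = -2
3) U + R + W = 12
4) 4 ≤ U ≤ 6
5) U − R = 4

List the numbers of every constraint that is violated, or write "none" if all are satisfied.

1) 5R + 5U = 5(4) + 5(6) = 50 — holds.
2) W − R = 2 − 4 = -2 — holds.
3) U + R + W = 6 + 4 + 2 = 12 — holds.
4) U = 6 lies in [4, 6] — holds.
5) U − R = 6 − 4 = 2, not 4 — fails.

Violated: 5.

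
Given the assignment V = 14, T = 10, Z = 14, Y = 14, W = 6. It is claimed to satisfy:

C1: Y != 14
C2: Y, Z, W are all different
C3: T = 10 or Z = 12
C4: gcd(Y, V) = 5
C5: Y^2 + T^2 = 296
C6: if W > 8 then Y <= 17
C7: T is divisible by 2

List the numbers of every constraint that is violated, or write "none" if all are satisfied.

Constraints 1, 2, 4 do not hold.

C1: Y = 14, but 14 is required to differ  fails
C2: Y = Z = 14, not all different  fails
C3: T = 10 = 10 (first disjunct)  holds
C4: gcd(14, 14) = 14, not 5  fails
C5: Y^2 + T^2 = 14^2 + 10^2 = 196 + 100 = 296  holds
C6: W = 6, not > 8; antecedent false, conditional vacuously true  holds
C7: 10 / 2 = 5, so 2 divides 10  holds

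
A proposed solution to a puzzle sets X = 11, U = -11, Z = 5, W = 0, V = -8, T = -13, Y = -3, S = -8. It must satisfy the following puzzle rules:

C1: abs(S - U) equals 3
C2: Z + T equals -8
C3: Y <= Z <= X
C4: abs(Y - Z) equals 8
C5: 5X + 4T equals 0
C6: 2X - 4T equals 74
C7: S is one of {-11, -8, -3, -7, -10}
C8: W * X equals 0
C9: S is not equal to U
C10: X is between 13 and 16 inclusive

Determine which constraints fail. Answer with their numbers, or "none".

Violated: 5 and 10.

C1: abs(-8 - (-11)) = 3  ✓
C2: Z + T = 5 + (-13) = -8  ✓
C3: values -3 <= 5 <= 11  ✓
C4: abs(-3 - 5) = 8  ✓
C5: 5X + 4T = 5(11) + 4(-13) = 3, not 0  ✗
C6: 2X - 4T = 2(11) - 4(-13) = 74  ✓
C7: S = -8 is in {-11, -8, -3, -7, -10}  ✓
C8: W * X = 0 * 11 = 0  ✓
C9: S = -8, U = -11; distinct  ✓
C10: X = 11 is outside [13, 16]  ✗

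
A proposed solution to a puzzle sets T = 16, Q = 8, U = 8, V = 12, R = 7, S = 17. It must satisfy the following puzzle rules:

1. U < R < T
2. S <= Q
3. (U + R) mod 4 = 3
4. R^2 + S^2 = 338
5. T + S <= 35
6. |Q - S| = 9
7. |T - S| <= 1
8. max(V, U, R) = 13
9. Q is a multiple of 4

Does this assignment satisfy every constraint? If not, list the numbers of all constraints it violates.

No — constraints 1, 2, and 8 are not satisfied.

1. values 8, 7, 16; U = 8 is not < R = 7 — violated.
2. S = 17, Q = 8; 17 > 8 (want ≤) — violated.
3. U + R = 15; 15 mod 4 = 3 — satisfied.
4. R^2 + S^2 = 7^2 + 17^2 = 49 + 289 = 338 — satisfied.
5. T + S = 16 + 17 = 33; 33 ≤ 35 — satisfied.
6. |8 - 17| = 9 — satisfied.
7. |16 - 17| = 1; 1 ≤ 1 — satisfied.
8. max(12, 8, 7) = 12, not 13 — violated.
9. 8 / 4 = 2, so 4 divides 8 — satisfied.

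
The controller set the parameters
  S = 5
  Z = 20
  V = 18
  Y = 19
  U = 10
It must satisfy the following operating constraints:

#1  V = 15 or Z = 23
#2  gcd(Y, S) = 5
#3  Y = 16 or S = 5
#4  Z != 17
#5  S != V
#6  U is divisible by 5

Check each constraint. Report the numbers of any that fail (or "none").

Violated: 1, 2.

#1 V = 18 ≠ 15 and Z = 20 ≠ 23; both disjuncts false — fails.
#2 gcd(19, 5) = 1, not 5 — fails.
#3 Y = 19 ≠ 16, but S = 5 = 5 (second disjunct) — holds.
#4 Z = 20, and 20 ≠ 17 — holds.
#5 S = 5, V = 18; distinct — holds.
#6 10 / 5 = 2, so 5 divides 10 — holds.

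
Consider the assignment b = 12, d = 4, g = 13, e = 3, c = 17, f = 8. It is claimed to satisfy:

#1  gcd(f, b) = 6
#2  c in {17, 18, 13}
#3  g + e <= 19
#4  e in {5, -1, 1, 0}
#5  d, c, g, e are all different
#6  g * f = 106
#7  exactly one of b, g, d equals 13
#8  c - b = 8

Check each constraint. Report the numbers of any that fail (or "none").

Constraints 1, 4, 6, 8 are violated.

#1 gcd(8, 12) = 4, not 6  FAIL
#2 c = 17 is in {17, 18, 13}  OK
#3 g + e = 13 + 3 = 16; 16 ≤ 19  OK
#4 e = 3 is not in {5, -1, 1, 0}  FAIL
#5 values 4, 17, 13, 3 are pairwise distinct  OK
#6 g * f = 13 * 8 = 104, not 106  FAIL
#7 b=12, g=13, d=4; 1 of them equals 13  OK
#8 c - b = 17 - 12 = 5, not 8  FAIL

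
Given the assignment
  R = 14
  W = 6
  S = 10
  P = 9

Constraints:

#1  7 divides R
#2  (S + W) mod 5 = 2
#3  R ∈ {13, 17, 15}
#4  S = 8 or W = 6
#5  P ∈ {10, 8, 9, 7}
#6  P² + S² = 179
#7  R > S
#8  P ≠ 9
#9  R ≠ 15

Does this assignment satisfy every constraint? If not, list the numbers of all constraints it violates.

Constraints 2, 3, 6, and 8 do not hold.

#1 14 / 7 = 2, so 7 divides 14 — OK.
#2 S + W = 16; 16 mod 5 = 1, not 2 — violated.
#3 R = 14 is not in {13, 17, 15} — violated.
#4 S = 10 ≠ 8, but W = 6 = 6 (second disjunct) — OK.
#5 P = 9 is in {10, 8, 9, 7} — OK.
#6 P² + S² = 9² + 10² = 81 + 100 = 181, not 179 — violated.
#7 R = 14, S = 10; 14 > 10 — OK.
#8 P = 9, but 9 is required to differ — violated.
#9 R = 14, and 14 ≠ 15 — OK.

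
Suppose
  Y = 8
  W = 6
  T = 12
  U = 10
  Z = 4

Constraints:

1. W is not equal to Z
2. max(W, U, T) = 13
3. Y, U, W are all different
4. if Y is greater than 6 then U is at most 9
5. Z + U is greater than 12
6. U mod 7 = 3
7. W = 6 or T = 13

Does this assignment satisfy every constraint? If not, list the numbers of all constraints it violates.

1. W = 6, Z = 4; distinct  holds
2. max(6, 10, 12) = 12, not 13  fails
3. values 8, 10, 6 are pairwise distinct  holds
4. Y = 8 > 6, so we need U ≤ 9; but U = 10 > 9  fails
5. Z + U = 4 + 10 = 14; 14 > 12  holds
6. 10 mod 7 = 3  holds
7. W = 6 = 6 (first disjunct)  holds

The assignment fails constraints 2 and 4.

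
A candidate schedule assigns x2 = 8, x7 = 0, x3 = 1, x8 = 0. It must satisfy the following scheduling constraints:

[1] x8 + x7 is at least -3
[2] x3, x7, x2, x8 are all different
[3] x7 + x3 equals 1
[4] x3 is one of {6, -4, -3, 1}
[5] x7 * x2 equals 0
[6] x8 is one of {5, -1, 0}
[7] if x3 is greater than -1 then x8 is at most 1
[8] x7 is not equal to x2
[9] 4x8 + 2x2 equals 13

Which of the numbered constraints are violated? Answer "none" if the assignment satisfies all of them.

[1] x8 + x7 = 0 + 0 = 0; 0 ≥ -3  ✓
[2] x7 = x8 = 0, not all different  ✗
[3] x7 + x3 = 0 + 1 = 1  ✓
[4] x3 = 1 is in {6, -4, -3, 1}  ✓
[5] x7 * x2 = 0 * 8 = 0  ✓
[6] x8 = 0 is in {5, -1, 0}  ✓
[7] x3 = 1 > -1, so we need x8 ≤ 1; x8 = 0 ≤ 1  ✓
[8] x7 = 0, x2 = 8; distinct  ✓
[9] 4x8 + 2x2 = 4(0) + 2(8) = 16, not 13  ✗

Constraints 2 and 9 are violated.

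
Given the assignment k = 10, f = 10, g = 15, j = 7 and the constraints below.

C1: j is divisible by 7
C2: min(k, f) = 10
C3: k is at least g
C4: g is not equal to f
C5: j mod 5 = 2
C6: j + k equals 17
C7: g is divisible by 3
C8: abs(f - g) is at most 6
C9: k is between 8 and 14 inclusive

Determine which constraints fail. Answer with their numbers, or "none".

C1: 7 / 7 = 1, so 7 divides 7 — holds.
C2: min(10, 10) = 10 — holds.
C3: k = 10, g = 15; 10 < 15 (want ≥) — fails.
C4: g = 15, f = 10; distinct — holds.
C5: 7 mod 5 = 2 — holds.
C6: j + k = 7 + 10 = 17 — holds.
C7: 15 / 3 = 5, so 3 divides 15 — holds.
C8: abs(10 - 15) = 5; 5 ≤ 6 — holds.
C9: k = 10 lies in [8, 14] — holds.

Violated: 3.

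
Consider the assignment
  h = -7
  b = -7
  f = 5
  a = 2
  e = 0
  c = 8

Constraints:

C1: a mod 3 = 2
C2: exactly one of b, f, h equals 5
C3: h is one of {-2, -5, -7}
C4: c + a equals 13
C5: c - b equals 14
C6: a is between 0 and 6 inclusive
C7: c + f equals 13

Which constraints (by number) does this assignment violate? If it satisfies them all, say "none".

C1: 2 mod 3 = 2 — holds.
C2: b=-7, f=5, h=-7; 1 of them equals 5 — holds.
C3: h = -7 is in {-2, -5, -7} — holds.
C4: c + a = 8 + 2 = 10, not 13 — does not hold.
C5: c - b = 8 - (-7) = 15, not 14 — does not hold.
C6: a = 2 lies in [0, 6] — holds.
C7: c + f = 8 + 5 = 13 — holds.

Violated: 4, 5.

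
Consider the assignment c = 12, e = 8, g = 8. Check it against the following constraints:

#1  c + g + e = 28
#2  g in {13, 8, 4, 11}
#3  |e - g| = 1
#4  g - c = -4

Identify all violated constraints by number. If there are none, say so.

No — constraint 3 is not satisfied.

#1 c + g + e = 12 + 8 + 8 = 28 — holds.
#2 g = 8 is in {13, 8, 4, 11} — holds.
#3 |8 - 8| = 0, not 1 — does not hold.
#4 g - c = 8 - 12 = -4 — holds.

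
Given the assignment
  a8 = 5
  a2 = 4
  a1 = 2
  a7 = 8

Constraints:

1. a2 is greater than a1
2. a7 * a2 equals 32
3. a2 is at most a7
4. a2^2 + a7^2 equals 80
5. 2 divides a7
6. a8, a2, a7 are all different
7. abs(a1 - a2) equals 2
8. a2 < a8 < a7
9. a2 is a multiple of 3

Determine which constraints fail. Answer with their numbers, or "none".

Constraint 9 does not hold.

1. a2 = 4, a1 = 2; 4 > 2  ✓
2. a7 * a2 = 8 * 4 = 32  ✓
3. a2 = 4, a7 = 8; 4 ≤ 8  ✓
4. a2^2 + a7^2 = 4^2 + 8^2 = 16 + 64 = 80  ✓
5. 8 / 2 = 4, so 2 divides 8  ✓
6. values 5, 4, 8 are pairwise distinct  ✓
7. abs(2 - 4) = 2  ✓
8. values 4 < 5 < 8  ✓
9. 4 = 3*1 + 1, so 3 does not divide 4  ✗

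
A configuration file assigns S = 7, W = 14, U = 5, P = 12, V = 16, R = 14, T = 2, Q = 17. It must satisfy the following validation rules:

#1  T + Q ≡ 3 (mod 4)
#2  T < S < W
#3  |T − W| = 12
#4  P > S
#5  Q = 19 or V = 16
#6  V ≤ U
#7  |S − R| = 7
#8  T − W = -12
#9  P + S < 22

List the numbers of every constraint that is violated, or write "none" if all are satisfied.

#1 T + Q = 19; 19 mod 4 = 3  true
#2 values 2 < 7 < 14  true
#3 |2 − 14| = 12  true
#4 P = 12, S = 7; 12 > 7  true
#5 Q = 17 ≠ 19, but V = 16 = 16 (second disjunct)  true
#6 V = 16, U = 5; 16 > 5 (want ≤)  false
#7 |7 − 14| = 7  true
#8 T − W = 2 − 14 = -12  true
#9 P + S = 12 + 7 = 19; 19 < 22  true

The assignment fails constraint 6.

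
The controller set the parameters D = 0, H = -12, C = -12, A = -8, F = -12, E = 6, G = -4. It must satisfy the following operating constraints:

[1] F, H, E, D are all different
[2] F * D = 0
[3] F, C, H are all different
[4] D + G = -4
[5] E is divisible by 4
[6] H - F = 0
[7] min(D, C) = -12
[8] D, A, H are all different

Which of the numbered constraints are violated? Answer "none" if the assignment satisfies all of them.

The assignment fails constraints 1, 3, and 5.

[1] F = H = -12, not all different — violated.
[2] F * D = -12 * 0 = 0 — OK.
[3] F = C = -12, not all different — violated.
[4] D + G = 0 + (-4) = -4 — OK.
[5] 6 = 4*1 + 2, so 4 does not divide 6 — violated.
[6] H - F = -12 - (-12) = 0 — OK.
[7] min(0, -12) = -12 — OK.
[8] values 0, -8, -12 are pairwise distinct — OK.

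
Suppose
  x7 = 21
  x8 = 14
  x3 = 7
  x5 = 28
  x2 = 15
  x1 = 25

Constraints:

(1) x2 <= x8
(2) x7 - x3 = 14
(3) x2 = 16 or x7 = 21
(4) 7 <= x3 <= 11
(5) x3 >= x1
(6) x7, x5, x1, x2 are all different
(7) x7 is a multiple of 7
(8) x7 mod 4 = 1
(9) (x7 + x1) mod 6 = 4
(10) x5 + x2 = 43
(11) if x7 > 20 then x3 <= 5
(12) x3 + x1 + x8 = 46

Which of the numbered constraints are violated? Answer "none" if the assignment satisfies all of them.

(1) x2 = 15, x8 = 14; 15 > 14 (want ≤) — fails.
(2) x7 - x3 = 21 - 7 = 14 — holds.
(3) x2 = 15 ≠ 16, but x7 = 21 = 21 (second disjunct) — holds.
(4) x3 = 7 lies in [7, 11] — holds.
(5) x3 = 7, x1 = 25; 7 < 25 (want ≥) — fails.
(6) values 21, 28, 25, 15 are pairwise distinct — holds.
(7) 21 / 7 = 3, so 7 divides 21 — holds.
(8) 21 mod 4 = 1 — holds.
(9) x7 + x1 = 46; 46 mod 6 = 4 — holds.
(10) x5 + x2 = 28 + 15 = 43 — holds.
(11) x7 = 21 > 20, so we need x3 ≤ 5; but x3 = 7 > 5 — fails.
(12) x3 + x1 + x8 = 7 + 25 + 14 = 46 — holds.

Constraints 1, 5, 11 do not hold.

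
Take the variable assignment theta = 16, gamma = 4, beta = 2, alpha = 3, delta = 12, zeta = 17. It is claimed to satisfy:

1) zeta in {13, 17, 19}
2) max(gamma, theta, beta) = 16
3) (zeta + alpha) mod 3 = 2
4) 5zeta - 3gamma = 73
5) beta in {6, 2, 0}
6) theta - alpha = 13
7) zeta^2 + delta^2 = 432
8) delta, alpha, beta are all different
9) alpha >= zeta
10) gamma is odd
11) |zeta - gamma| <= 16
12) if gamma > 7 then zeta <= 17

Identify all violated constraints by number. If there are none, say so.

1) zeta = 17 is in {13, 17, 19}  true
2) max(4, 16, 2) = 16  true
3) zeta + alpha = 20; 20 mod 3 = 2  true
4) 5zeta - 3gamma = 5(17) - 3(4) = 73  true
5) beta = 2 is in {6, 2, 0}  true
6) theta - alpha = 16 - 3 = 13  true
7) zeta^2 + delta^2 = 17^2 + 12^2 = 289 + 144 = 433, not 432  false
8) values 12, 3, 2 are pairwise distinct  true
9) alpha = 3, zeta = 17; 3 < 17 (want ≥)  false
10) gamma = 4 is even  false
11) |17 - 4| = 13; 13 ≤ 16  true
12) gamma = 4, not > 7; antecedent false, conditional vacuously true  true

Constraints 7, 9, 10 do not hold.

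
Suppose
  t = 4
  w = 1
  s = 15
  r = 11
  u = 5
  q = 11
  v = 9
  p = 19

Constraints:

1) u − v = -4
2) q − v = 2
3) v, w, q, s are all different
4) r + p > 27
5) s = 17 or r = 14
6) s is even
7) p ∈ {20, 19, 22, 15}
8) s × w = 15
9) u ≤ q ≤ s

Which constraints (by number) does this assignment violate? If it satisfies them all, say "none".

No — constraints 5 and 6 are not satisfied.

1) u − v = 5 − 9 = -4 — holds.
2) q − v = 11 − 9 = 2 — holds.
3) values 9, 1, 11, 15 are pairwise distinct — holds.
4) r + p = 11 + 19 = 30; 30 > 27 — holds.
5) s = 15 ≠ 17 and r = 11 ≠ 14; both disjuncts false — does not hold.
6) s = 15 is odd — does not hold.
7) p = 19 is in {20, 19, 22, 15} — holds.
8) s × w = 15 × 1 = 15 — holds.
9) values 5 ≤ 11 ≤ 15 — holds.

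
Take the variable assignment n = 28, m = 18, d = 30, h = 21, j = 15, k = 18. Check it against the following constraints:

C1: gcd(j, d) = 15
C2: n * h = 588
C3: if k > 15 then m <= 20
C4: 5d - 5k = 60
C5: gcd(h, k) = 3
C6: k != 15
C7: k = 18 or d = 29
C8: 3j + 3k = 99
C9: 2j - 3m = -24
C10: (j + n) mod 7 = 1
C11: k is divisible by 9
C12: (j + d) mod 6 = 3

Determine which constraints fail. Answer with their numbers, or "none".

C1: gcd(15, 30) = 15 — satisfied.
C2: n * h = 28 * 21 = 588 — satisfied.
C3: k = 18 > 15, so we need m ≤ 20; m = 18 ≤ 20 — satisfied.
C4: 5d - 5k = 5(30) - 5(18) = 60 — satisfied.
C5: gcd(21, 18) = 3 — satisfied.
C6: k = 18, and 18 ≠ 15 — satisfied.
C7: k = 18 = 18 (first disjunct) — satisfied.
C8: 3j + 3k = 3(15) + 3(18) = 99 — satisfied.
C9: 2j - 3m = 2(15) - 3(18) = -24 — satisfied.
C10: j + n = 43; 43 mod 7 = 1 — satisfied.
C11: 18 / 9 = 2, so 9 divides 18 — satisfied.
C12: j + d = 45; 45 mod 6 = 3 — satisfied.

Yes — all constraints hold.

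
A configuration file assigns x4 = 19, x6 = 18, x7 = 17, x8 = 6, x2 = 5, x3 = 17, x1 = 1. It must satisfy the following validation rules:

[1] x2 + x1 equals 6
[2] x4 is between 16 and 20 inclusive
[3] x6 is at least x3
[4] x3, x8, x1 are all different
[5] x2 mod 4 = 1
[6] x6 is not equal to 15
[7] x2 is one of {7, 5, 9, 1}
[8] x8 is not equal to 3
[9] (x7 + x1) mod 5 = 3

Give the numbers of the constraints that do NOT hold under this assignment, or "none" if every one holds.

None — every constraint holds.

[1] x2 + x1 = 5 + 1 = 6  holds
[2] x4 = 19 lies in [16, 20]  holds
[3] x6 = 18, x3 = 17; 18 ≥ 17  holds
[4] values 17, 6, 1 are pairwise distinct  holds
[5] 5 mod 4 = 1  holds
[6] x6 = 18, and 18 ≠ 15  holds
[7] x2 = 5 is in {7, 5, 9, 1}  holds
[8] x8 = 6, and 6 ≠ 3  holds
[9] x7 + x1 = 18; 18 mod 5 = 3  holds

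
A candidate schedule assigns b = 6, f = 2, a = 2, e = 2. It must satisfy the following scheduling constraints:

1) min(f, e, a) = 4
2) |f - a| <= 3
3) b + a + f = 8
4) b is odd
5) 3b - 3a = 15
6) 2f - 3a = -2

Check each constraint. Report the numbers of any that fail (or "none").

1) min(2, 2, 2) = 2, not 4 — violated.
2) |2 - 2| = 0; 0 ≤ 3 — satisfied.
3) b + a + f = 6 + 2 + 2 = 10, not 8 — violated.
4) b = 6 is even — violated.
5) 3b - 3a = 3(6) - 3(2) = 12, not 15 — violated.
6) 2f - 3a = 2(2) - 3(2) = -2 — satisfied.

Constraints 1, 3, 4, 5 do not hold.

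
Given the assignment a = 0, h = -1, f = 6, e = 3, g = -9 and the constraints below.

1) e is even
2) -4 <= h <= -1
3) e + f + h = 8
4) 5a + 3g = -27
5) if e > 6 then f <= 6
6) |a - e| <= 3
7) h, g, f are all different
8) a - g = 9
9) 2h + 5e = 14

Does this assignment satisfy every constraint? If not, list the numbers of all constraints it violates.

Constraints 1, 9 do not hold.

1) e = 3 is odd  false
2) h = -1 lies in [-4, -1]  true
3) e + f + h = 3 + 6 + (-1) = 8  true
4) 5a + 3g = 5(0) + 3(-9) = -27  true
5) e = 3, not > 6; antecedent false, conditional vacuously true  true
6) |0 - 3| = 3; 3 ≤ 3  true
7) values -1, -9, 6 are pairwise distinct  true
8) a - g = 0 - (-9) = 9  true
9) 2h + 5e = 2(-1) + 5(3) = 13, not 14  false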